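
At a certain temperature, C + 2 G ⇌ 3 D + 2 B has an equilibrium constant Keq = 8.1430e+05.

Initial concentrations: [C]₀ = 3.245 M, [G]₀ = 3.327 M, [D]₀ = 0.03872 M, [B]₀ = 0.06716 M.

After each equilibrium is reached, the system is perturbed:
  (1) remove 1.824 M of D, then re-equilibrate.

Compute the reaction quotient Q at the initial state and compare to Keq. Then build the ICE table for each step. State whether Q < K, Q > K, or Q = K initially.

Q₀ = 7.2897e-09 vs Keq = 8.1430e+05 ⇒ Q<K, forward
Step 1:
                   C          G          D          B
  I            3.245      3.327    0.03872    0.06716
  C           -1.647     -3.294      4.941      3.294
  E            1.598    0.03275       4.98      3.361
  solve Keq expr → x = 1.647; check Q = 8.1430e+05
Then remove 1.824 M of D.
Step 2:
                   C          G          D          B
  I            1.598    0.03275      3.156      3.361
  C        -0.007959   -0.01592    0.02388    0.01592
  E             1.59    0.01683       3.18      3.377
  solve Keq expr → x = 0.007959; check Q = 8.1430e+05

Q₀ = 7.2897e-09; Q < K (proceeds forward)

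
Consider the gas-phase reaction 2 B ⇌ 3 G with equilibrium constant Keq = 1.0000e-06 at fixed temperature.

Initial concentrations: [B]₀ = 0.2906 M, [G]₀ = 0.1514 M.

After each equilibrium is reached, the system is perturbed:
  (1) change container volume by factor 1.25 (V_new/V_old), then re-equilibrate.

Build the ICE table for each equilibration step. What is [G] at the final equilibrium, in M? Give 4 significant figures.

Q₀ = 0.04109 vs Keq = 1.0000e-06 ⇒ Q>K, reverse
Step 1:
                  B         G
  init       0.2906    0.1514
  Δ         0.09739   -0.1461
  eq          0.388   0.00532
  solve Keq expr → x = -0.04869; check Q = 1.0000e-06
Then change container volume by factor 1.25 (V_new/V_old).
Step 2:
                  B         G
  init       0.3104  0.004256
  Δ       -2.1765e-04 3.2647e-04
  eq         0.3102  0.004582
  solve Keq expr → x = 1.0882e-04; check Q = 1.0000e-06

[G]_eq = 0.004582 M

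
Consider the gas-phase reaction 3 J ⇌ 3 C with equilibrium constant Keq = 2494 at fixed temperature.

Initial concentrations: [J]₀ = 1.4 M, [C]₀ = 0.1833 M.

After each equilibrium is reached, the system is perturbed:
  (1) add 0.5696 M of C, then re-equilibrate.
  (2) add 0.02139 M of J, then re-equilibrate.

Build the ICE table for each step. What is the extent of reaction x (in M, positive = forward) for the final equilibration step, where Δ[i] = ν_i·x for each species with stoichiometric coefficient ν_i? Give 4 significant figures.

Q₀ = 0.002244 vs Keq = 2494 ⇒ Q<K, forward
Step 1:
                   J          C
  I              1.4     0.1833
  C           -1.291      1.291
  E           0.1087      1.475
  solve Keq expr → x = 0.4304; check Q = 2494
Then add 0.5696 M of C.
Step 2:
                   J          C
  I           0.1087      2.044
  C          0.03912   -0.03912
  E           0.1479      2.005
  solve Keq expr → x = -0.01304; check Q = 2494
Then add 0.02139 M of J.
Step 3:
                   J          C
  I           0.1692      2.005
  C         -0.01992    0.01992
  E           0.1493      2.025
  solve Keq expr → x = 0.00664; check Q = 2494

x = 0.00664 M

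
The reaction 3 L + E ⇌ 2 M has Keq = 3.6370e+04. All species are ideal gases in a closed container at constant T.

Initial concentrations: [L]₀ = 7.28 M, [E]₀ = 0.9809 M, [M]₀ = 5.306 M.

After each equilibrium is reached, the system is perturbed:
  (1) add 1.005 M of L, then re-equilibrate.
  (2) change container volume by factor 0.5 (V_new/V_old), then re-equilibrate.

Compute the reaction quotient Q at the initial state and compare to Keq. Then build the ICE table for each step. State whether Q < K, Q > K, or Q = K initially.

Q₀ = 0.07439; Q < K (proceeds forward)

Q₀ = 0.07439 vs Keq = 3.6370e+04 ⇒ Q<K, forward
Step 1:
                   L          E          M
  init          7.28     0.9809      5.306
  Δ           -2.943    -0.9809      1.962
  eq           4.337 1.7799e-05      7.268
  solve Keq expr → x = 0.9809; check Q = 3.6370e+04
Then add 1.005 M of L.
Step 2:
                   L          E          M
  init         5.342 1.7799e-05      7.268
  Δ       -2.4820e-05 -8.2734e-06 1.6547e-05
  eq           5.342 9.5251e-06      7.268
  solve Keq expr → x = 8.2734e-06; check Q = 3.6370e+04
Then change container volume by factor 0.5 (V_new/V_old).
Step 3:
                   L          E          M
  init         10.68 1.9050e-05      14.54
  Δ       -4.2863e-05 -1.4288e-05 2.8575e-05
  eq           10.68 4.7626e-06      14.54
  solve Keq expr → x = 1.4288e-05; check Q = 3.6370e+04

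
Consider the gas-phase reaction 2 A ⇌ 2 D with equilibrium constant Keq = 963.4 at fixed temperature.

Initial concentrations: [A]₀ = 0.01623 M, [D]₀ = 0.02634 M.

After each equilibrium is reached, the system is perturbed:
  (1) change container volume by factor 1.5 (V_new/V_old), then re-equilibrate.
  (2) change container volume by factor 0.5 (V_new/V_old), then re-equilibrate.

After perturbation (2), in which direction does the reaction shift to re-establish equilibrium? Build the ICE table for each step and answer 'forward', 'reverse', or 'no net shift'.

Direction: no net shift

Q₀ = 2.634 vs Keq = 963.4 ⇒ Q<K, forward
Step 1:
                    A           D
  Initial     0.01623     0.02634
  Change      -0.0149      0.0149
  Equil      0.001329     0.04124
  solve Keq expr → x = 0.007451; check Q = 963.4
Then change container volume by factor 1.5 (V_new/V_old).
Step 2:
                    A           D
  Initial  8.8580e-04     0.02749
  Change            0           0
  Equil    8.8580e-04     0.02749
  solve Keq expr → x = 0; check Q = 963.4
Then change container volume by factor 0.5 (V_new/V_old).
Step 3:
                    A           D
  Initial    0.001772     0.05499
  Change            0           0
  Equil      0.001772     0.05499
  solve Keq expr → x = 0; check Q = 963.4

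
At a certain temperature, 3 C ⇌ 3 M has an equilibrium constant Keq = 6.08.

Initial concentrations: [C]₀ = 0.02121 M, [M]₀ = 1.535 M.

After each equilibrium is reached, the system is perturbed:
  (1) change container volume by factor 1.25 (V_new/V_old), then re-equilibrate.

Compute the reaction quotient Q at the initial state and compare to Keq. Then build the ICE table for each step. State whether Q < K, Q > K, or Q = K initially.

Q₀ = 3.7906e+05 vs Keq = 6.08 ⇒ Q>K, reverse
Step 1:
                   C          M
  Initial    0.02121      1.535
  Change      0.5296    -0.5296
  Equil       0.5508      1.005
  solve Keq expr → x = -0.1765; check Q = 6.08
Then change container volume by factor 1.25 (V_new/V_old).
Step 2:
                   C          M
  Initial     0.4407     0.8043
  Change           0          0
  Equil       0.4407     0.8043
  solve Keq expr → x = 0; check Q = 6.08

Q₀ = 3.7906e+05; Q > K (proceeds reverse)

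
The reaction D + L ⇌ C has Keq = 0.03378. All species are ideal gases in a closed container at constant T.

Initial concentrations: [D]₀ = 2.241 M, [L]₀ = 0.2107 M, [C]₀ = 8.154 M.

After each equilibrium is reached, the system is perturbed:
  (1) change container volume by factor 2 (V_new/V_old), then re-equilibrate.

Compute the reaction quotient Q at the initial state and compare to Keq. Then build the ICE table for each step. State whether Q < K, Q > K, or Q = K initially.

Q₀ = 17.27 vs Keq = 0.03378 ⇒ Q>K, reverse
Step 1:
                  D         L         C
  I           2.241    0.2107     8.154
  C           6.284     6.284    -6.284
  E           8.525     6.494      1.87
  solve Keq expr → x = -6.284; check Q = 0.03378
Then change container volume by factor 2 (V_new/V_old).
Step 2:
                  D         L         C
  I           4.262     3.247    0.9351
  C          0.3693    0.3693   -0.3693
  E           4.632     3.617    0.5658
  solve Keq expr → x = -0.3693; check Q = 0.03378

Q₀ = 17.27; Q > K (proceeds reverse)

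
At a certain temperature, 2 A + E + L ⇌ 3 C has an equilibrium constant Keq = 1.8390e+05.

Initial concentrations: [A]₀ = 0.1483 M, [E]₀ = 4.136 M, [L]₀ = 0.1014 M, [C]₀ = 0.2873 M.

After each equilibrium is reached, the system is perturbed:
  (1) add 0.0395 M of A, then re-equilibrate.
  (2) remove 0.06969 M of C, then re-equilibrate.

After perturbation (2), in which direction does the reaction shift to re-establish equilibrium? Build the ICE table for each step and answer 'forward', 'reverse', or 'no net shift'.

Direction: forward

Q₀ = 2.571 vs Keq = 1.8390e+05 ⇒ Q<K, forward
Step 1:
                    A           E           L           C
  init         0.1483       4.136      0.1014      0.2873
  Δ           -0.1458    -0.07292    -0.07292      0.2187
  eq         0.002468       4.063     0.02848       0.506
  solve Keq expr → x = 0.07292; check Q = 1.8390e+05
Then add 0.0395 M of A.
Step 2:
                    A           E           L           C
  init        0.04197       4.063     0.02848       0.506
  Δ          -0.03707    -0.01854    -0.01854     0.05561
  eq         0.004894       4.045    0.009947      0.5617
  solve Keq expr → x = 0.01854; check Q = 1.8390e+05
Then remove 0.06969 M of C.
Step 3:
                    A           E           L           C
  init       0.004894       4.045    0.009947       0.492
  Δ       -7.8542e-04 -3.9271e-04 -3.9271e-04    0.001178
  eq         0.004108       4.044    0.009554      0.4931
  solve Keq expr → x = 3.9271e-04; check Q = 1.8390e+05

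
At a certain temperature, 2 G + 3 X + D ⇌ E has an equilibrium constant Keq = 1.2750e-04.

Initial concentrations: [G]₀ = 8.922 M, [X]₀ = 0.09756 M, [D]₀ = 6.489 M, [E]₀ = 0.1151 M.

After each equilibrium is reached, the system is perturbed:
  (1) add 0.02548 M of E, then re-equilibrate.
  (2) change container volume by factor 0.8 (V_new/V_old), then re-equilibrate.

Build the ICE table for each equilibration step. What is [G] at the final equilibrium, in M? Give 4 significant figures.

[G]_eq = 11.45 M

Q₀ = 0.24 vs Keq = 1.2750e-04 ⇒ Q>K, reverse
Step 1:
                   G          X          D          E
  init         8.922    0.09756      6.489     0.1151
  Δ           0.2193     0.3289     0.1096    -0.1096
  eq           9.141     0.4265      6.599   0.005454
  solve Keq expr → x = -0.1096; check Q = 1.2750e-04
Then add 0.02548 M of E.
Step 2:
                   G          X          D          E
  init         9.141     0.4265      6.599    0.03093
  Δ          0.04473     0.0671    0.02237   -0.02237
  eq           9.186     0.4936      6.621   0.008567
  solve Keq expr → x = -0.02237; check Q = 1.2750e-04
Then change container volume by factor 0.8 (V_new/V_old).
Step 3:
                   G          X          D          E
  init         11.48      0.617      8.276    0.01071
  Δ         -0.03021   -0.04531    -0.0151     0.0151
  eq           11.45     0.5717      8.261    0.02581
  solve Keq expr → x = 0.0151; check Q = 1.2750e-04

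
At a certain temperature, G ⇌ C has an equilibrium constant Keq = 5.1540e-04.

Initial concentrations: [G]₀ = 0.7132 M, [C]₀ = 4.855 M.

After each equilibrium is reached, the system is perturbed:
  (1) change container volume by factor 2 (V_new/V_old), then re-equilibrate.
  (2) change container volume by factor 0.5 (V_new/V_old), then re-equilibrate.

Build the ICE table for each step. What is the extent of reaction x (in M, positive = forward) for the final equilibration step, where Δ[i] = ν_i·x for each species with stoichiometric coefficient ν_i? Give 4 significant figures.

Q₀ = 6.807 vs Keq = 5.1540e-04 ⇒ Q>K, reverse
Step 1:
                  G         C
  I          0.7132     4.855
  C           4.852    -4.852
  E           5.565  0.002868
  solve Keq expr → x = -4.852; check Q = 5.1540e-04
Then change container volume by factor 2 (V_new/V_old).
Step 2:
                  G         C
  I           2.783  0.001434
  C               0         0
  E           2.783  0.001434
  solve Keq expr → x = 0; check Q = 5.1540e-04
Then change container volume by factor 0.5 (V_new/V_old).
Step 3:
                  G         C
  I           5.565  0.002868
  C               0         0
  E           5.565  0.002868
  solve Keq expr → x = 0; check Q = 5.1540e-04

x = 0 M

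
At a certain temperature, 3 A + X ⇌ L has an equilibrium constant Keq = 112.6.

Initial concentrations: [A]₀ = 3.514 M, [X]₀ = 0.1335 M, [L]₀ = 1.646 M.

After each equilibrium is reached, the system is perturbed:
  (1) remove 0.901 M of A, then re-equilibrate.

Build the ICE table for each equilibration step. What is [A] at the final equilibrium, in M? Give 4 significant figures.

Q₀ = 0.2841 vs Keq = 112.6 ⇒ Q<K, forward
Step 1:
                    A           X           L
  I             3.514      0.1335       1.646
  C           -0.3989      -0.133       0.133
  E             3.115  5.2267e-04       1.779
  solve Keq expr → x = 0.133; check Q = 112.6
Then remove 0.901 M of A.
Step 2:
                    A           X           L
  I             2.214  5.2267e-04       1.779
  C           0.00278  9.2676e-04 -9.2676e-04
  E             2.217    0.001449       1.778
  solve Keq expr → x = -9.2676e-04; check Q = 112.6

[A]_eq = 2.217 M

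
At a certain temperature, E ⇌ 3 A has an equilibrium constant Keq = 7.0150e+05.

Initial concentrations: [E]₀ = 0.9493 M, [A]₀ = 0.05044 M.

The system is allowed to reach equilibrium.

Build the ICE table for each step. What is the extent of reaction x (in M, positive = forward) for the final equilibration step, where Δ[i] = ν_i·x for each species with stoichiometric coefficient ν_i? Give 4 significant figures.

x = 0.9493 M

Q₀ = 1.3518e-04 vs Keq = 7.0150e+05 ⇒ Q<K, forward
Step 1:
                   E          A
  I           0.9493    0.05044
  C          -0.9493      2.848
  E       3.4704e-05      2.898
  solve Keq expr → x = 0.9493; check Q = 7.0150e+05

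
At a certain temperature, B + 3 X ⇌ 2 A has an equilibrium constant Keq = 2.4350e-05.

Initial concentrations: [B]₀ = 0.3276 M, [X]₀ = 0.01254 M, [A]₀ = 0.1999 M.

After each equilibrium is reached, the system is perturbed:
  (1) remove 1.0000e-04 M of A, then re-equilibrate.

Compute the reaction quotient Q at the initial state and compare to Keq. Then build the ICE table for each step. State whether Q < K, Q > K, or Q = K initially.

Q₀ = 6.1857e+04; Q > K (proceeds reverse)

Q₀ = 6.1857e+04 vs Keq = 2.4350e-05 ⇒ Q>K, reverse
Step 1:
                    B           X           A
  Initial      0.3276     0.01254      0.1999
  Change      0.09967       0.299     -0.1993
  Equil        0.4273      0.3115  5.6090e-04
  solve Keq expr → x = -0.09967; check Q = 2.4350e-05
Then remove 1.0000e-04 M of A.
Step 2:
                    B           X           A
  Initial      0.4273      0.3115  4.6090e-04
  Change  -4.9782e-05 -1.4935e-04  9.9564e-05
  Equil        0.4272      0.3114  5.6047e-04
  solve Keq expr → x = 4.9782e-05; check Q = 2.4350e-05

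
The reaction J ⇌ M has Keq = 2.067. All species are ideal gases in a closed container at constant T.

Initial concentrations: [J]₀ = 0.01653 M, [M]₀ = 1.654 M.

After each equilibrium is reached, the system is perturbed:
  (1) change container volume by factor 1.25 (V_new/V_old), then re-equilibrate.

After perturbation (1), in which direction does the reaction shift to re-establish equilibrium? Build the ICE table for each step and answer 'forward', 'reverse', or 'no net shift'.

Q₀ = 100.1 vs Keq = 2.067 ⇒ Q>K, reverse
Step 1:
                  J         M
  Initial   0.01653     1.654
  Change     0.5281   -0.5281
  Equil      0.5447     1.126
  solve Keq expr → x = -0.5281; check Q = 2.067
Then change container volume by factor 1.25 (V_new/V_old).
Step 2:
                  J         M
  Initial    0.4357    0.9007
  Change          0         0
  Equil      0.4357    0.9007
  solve Keq expr → x = 0; check Q = 2.067

Direction: no net shift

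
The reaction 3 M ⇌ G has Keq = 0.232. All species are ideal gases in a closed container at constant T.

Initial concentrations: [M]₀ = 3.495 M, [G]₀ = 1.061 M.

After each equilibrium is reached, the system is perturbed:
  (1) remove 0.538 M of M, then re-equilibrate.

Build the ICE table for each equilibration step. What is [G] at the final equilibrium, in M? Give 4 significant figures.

Q₀ = 0.02485 vs Keq = 0.232 ⇒ Q<K, forward
Step 1:
                  M         G
  init        3.495     1.061
  Δ          -1.595    0.5315
  eq            1.9     1.593
  solve Keq expr → x = 0.5315; check Q = 0.232
Then remove 0.538 M of M.
Step 2:
                  M         G
  init        1.362     1.593
  Δ          0.4731   -0.1577
  eq          1.836     1.435
  solve Keq expr → x = -0.1577; check Q = 0.232

[G]_eq = 1.435 M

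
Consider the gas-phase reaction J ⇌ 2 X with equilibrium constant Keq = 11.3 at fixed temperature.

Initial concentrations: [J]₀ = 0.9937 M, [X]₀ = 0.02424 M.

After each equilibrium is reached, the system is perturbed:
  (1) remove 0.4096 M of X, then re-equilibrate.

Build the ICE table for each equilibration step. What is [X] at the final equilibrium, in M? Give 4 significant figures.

[X]_eq = 1.302 M

Q₀ = 5.9130e-04 vs Keq = 11.3 ⇒ Q<K, forward
Step 1:
                  J         X
  I          0.9937   0.02424
  C         -0.7746     1.549
  E          0.2191     1.573
  solve Keq expr → x = 0.7746; check Q = 11.3
Then remove 0.4096 M of X.
Step 2:
                  J         X
  I          0.2191     1.164
  C        -0.06907    0.1381
  E            0.15     1.302
  solve Keq expr → x = 0.06907; check Q = 11.3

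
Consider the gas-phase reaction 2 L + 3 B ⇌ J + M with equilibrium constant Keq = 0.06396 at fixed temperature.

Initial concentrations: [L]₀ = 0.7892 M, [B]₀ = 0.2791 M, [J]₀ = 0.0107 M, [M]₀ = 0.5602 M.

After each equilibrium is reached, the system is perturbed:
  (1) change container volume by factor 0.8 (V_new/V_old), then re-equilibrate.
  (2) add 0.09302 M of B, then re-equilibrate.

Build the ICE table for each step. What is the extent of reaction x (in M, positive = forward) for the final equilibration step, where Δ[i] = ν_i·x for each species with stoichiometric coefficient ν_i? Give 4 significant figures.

Q₀ = 0.4427 vs Keq = 0.06396 ⇒ Q>K, reverse
Step 1:
                   L          B          J          M
  init        0.7892     0.2791     0.0107     0.5602
  Δ          0.01713     0.0257  -0.008565  -0.008565
  eq          0.8063     0.3048   0.002135     0.5516
  solve Keq expr → x = -0.008565; check Q = 0.06396
Then change container volume by factor 0.8 (V_new/V_old).
Step 2:
                   L          B          J          M
  init         1.008      0.381   0.002668     0.6895
  Δ        -0.004432  -0.006648   0.002216   0.002216
  eq           1.003     0.3743   0.004884     0.6918
  solve Keq expr → x = 0.002216; check Q = 0.06396
Then add 0.09302 M of B.
Step 3:
                   L          B          J          M
  init         1.003     0.4674   0.004884     0.6918
  Δ        -0.007536    -0.0113   0.003768   0.003768
  eq          0.9959     0.4561   0.008652     0.6955
  solve Keq expr → x = 0.003768; check Q = 0.06396

x = 0.003768 M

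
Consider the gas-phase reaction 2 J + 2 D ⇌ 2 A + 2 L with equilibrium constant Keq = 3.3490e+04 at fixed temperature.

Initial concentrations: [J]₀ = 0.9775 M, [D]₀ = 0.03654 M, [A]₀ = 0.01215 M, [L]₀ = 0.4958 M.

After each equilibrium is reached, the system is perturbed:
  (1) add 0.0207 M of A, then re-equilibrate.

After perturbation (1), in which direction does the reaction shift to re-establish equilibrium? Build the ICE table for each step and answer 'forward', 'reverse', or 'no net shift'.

Direction: reverse

Q₀ = 0.02844 vs Keq = 3.3490e+04 ⇒ Q<K, forward
Step 1:
                   J          D          A          L
  init        0.9775    0.03654    0.01215     0.4958
  Δ         -0.03639   -0.03639    0.03639    0.03639
  eq          0.9411 1.4999e-04    0.04854     0.5322
  solve Keq expr → x = 0.0182; check Q = 3.3490e+04
Then add 0.0207 M of A.
Step 2:
                   J          D          A          L
  init        0.9411 1.4999e-04    0.06924     0.5322
  Δ       6.3728e-05 6.3728e-05 -6.3728e-05 -6.3728e-05
  eq          0.9412 2.1372e-04    0.06918     0.5321
  solve Keq expr → x = -3.1864e-05; check Q = 3.3490e+04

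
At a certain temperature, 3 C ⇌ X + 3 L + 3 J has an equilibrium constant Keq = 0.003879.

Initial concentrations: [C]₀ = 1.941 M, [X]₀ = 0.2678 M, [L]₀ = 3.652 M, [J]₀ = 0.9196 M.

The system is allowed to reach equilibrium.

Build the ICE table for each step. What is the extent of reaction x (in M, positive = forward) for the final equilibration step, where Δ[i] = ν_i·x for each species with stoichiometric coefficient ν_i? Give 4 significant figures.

Q₀ = 1.387 vs Keq = 0.003879 ⇒ Q>K, reverse
Step 1:
                    C           X           L           J
  init          1.941      0.2678       3.652      0.9196
  Δ            0.5993     -0.1998     -0.5993     -0.5993
  eq             2.54     0.06803       3.053      0.3203
  solve Keq expr → x = -0.1998; check Q = 0.003879

x = -0.1998 M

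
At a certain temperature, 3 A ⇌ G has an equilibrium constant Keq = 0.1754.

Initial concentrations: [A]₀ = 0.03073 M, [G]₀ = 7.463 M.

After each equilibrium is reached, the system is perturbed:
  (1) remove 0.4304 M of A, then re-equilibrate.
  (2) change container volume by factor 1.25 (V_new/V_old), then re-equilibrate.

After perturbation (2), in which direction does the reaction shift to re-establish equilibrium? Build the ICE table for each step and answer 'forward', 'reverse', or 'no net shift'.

Q₀ = 2.5717e+05 vs Keq = 0.1754 ⇒ Q>K, reverse
Step 1:
                  A         G
  Initial   0.03073     7.463
  Change      3.281    -1.094
  Equil       3.311     6.369
  solve Keq expr → x = -1.094; check Q = 0.1754
Then remove 0.4304 M of A.
Step 2:
                  A         G
  Initial     2.881     6.369
  Change     0.4067   -0.1356
  Equil       3.288     6.234
  solve Keq expr → x = -0.1356; check Q = 0.1754
Then change container volume by factor 1.25 (V_new/V_old).
Step 3:
                  A         G
  Initial      2.63     4.987
  Change     0.3948   -0.1316
  Equil       3.025     4.855
  solve Keq expr → x = -0.1316; check Q = 0.1754

Direction: reverse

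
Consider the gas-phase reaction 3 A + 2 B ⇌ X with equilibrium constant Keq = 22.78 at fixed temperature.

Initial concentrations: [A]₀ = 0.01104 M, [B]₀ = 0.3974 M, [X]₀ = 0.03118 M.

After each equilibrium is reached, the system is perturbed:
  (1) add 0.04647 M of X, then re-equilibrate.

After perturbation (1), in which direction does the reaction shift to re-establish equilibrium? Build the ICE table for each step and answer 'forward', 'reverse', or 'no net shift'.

Direction: reverse

Q₀ = 1.4673e+05 vs Keq = 22.78 ⇒ Q>K, reverse
Step 1:
                  A         B         X
  init      0.01104    0.3974   0.03118
  Δ         0.08221   0.05481   -0.0274
  eq        0.09325    0.4522  0.003777
  solve Keq expr → x = -0.0274; check Q = 22.78
Then add 0.04647 M of X.
Step 2:
                  A         B         X
  init      0.09325    0.4522   0.05025
  Δ         0.07261    0.0484   -0.0242
  eq         0.1659    0.5006   0.02605
  solve Keq expr → x = -0.0242; check Q = 22.78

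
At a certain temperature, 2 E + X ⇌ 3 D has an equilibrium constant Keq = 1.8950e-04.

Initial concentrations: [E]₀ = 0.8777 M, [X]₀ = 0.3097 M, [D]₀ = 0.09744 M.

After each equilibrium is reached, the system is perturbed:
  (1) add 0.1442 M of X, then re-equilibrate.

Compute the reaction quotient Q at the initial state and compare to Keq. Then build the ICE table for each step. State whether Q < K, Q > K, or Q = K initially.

Q₀ = 0.003878 vs Keq = 1.8950e-04 ⇒ Q>K, reverse
Step 1:
                    E           X           D
  init         0.8777      0.3097     0.09744
  Δ           0.03998     0.01999    -0.05997
  eq           0.9177      0.3297     0.03747
  solve Keq expr → x = -0.01999; check Q = 1.8950e-04
Then add 0.1442 M of X.
Step 2:
                    E           X           D
  init         0.9177      0.4739     0.03747
  Δ         -0.003117   -0.001558    0.004675
  eq           0.9146      0.4723     0.04215
  solve Keq expr → x = 0.001558; check Q = 1.8950e-04

Q₀ = 0.003878; Q > K (proceeds reverse)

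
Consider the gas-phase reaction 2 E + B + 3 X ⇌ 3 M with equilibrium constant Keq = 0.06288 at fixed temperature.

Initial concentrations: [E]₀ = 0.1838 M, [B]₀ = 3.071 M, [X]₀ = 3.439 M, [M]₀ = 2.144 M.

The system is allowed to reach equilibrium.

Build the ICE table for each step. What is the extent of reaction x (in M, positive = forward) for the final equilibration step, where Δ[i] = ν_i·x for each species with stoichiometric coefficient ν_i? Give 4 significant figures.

x = -0.1852 M

Q₀ = 2.336 vs Keq = 0.06288 ⇒ Q>K, reverse
Step 1:
                    E           B           X           M
  I            0.1838       3.071       3.439       2.144
  C            0.3704      0.1852      0.5556     -0.5556
  E            0.5542       3.256       3.995       1.588
  solve Keq expr → x = -0.1852; check Q = 0.06288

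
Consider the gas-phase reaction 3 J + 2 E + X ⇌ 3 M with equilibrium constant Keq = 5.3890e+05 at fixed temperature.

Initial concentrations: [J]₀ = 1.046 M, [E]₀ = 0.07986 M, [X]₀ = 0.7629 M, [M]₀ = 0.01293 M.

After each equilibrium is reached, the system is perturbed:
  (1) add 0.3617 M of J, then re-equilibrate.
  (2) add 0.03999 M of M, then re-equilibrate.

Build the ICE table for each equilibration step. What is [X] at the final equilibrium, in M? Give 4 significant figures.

[X]_eq = 0.723 M

Q₀ = 3.8822e-04 vs Keq = 5.3890e+05 ⇒ Q<K, forward
Step 1:
                   J          E          X          M
  init         1.046    0.07986     0.7629    0.01293
  Δ          -0.1197   -0.07977   -0.03989     0.1197
  eq          0.9263 8.6753e-05      0.723     0.1326
  solve Keq expr → x = 0.03989; check Q = 5.3890e+05
Then add 0.3617 M of J.
Step 2:
                   J          E          X          M
  init         1.288 8.6753e-05      0.723     0.1326
  Δ       -5.0712e-05 -3.3808e-05 -1.6904e-05 5.0712e-05
  eq           1.288 5.2945e-05      0.723     0.1326
  solve Keq expr → x = 1.6904e-05; check Q = 5.3890e+05
Then add 0.03999 M of M.
Step 3:
                   J          E          X          M
  init         1.288 5.2945e-05      0.723     0.1726
  Δ       3.8454e-05 2.5636e-05 1.2818e-05 -3.8454e-05
  eq           1.288 7.8581e-05      0.723     0.1726
  solve Keq expr → x = -1.2818e-05; check Q = 5.3890e+05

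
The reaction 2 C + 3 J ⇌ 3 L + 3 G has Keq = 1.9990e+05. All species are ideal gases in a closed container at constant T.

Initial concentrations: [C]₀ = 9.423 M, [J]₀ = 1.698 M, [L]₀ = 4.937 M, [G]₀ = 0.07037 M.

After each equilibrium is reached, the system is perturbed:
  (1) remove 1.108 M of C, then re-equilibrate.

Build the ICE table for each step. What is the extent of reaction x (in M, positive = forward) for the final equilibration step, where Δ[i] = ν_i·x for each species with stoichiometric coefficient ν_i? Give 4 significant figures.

x = -0.001511 M

Q₀ = 9.6463e-05 vs Keq = 1.9990e+05 ⇒ Q<K, forward
Step 1:
                    C           J           L           G
  Initial       9.423       1.698       4.937     0.07037
  Change       -1.101      -1.651       1.651       1.651
  Equil         8.322     0.04722       6.588       1.721
  solve Keq expr → x = 0.5503; check Q = 1.9990e+05
Then remove 1.108 M of C.
Step 2:
                    C           J           L           G
  Initial       7.214     0.04722       6.588       1.721
  Change     0.003021    0.004532   -0.004532   -0.004532
  Equil         7.218     0.05175       6.583       1.717
  solve Keq expr → x = -0.001511; check Q = 1.9990e+05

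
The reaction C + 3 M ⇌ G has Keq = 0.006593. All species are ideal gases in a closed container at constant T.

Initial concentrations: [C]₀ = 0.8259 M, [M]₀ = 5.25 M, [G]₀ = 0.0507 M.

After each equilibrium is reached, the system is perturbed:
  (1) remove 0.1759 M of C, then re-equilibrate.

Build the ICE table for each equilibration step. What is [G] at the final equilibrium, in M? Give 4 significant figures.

[G]_eq = 0.2723 M

Q₀ = 4.2423e-04 vs Keq = 0.006593 ⇒ Q<K, forward
Step 1:
                   C          M          G
  I           0.8259       5.25     0.0507
  C            -0.27    -0.8101       0.27
  E           0.5559       4.44     0.3207
  solve Keq expr → x = 0.27; check Q = 0.006593
Then remove 0.1759 M of C.
Step 2:
                   C          M          G
  I             0.38       4.44     0.3207
  C          0.04845     0.1454   -0.04845
  E           0.4284      4.585     0.2723
  solve Keq expr → x = -0.04845; check Q = 0.006593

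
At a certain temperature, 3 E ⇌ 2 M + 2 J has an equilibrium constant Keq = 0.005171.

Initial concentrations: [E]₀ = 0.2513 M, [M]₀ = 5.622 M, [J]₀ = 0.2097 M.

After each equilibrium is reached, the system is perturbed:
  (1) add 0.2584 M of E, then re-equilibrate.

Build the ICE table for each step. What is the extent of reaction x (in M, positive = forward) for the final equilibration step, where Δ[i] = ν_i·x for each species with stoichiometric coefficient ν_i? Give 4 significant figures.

Q₀ = 87.58 vs Keq = 0.005171 ⇒ Q>K, reverse
Step 1:
                   E          M          J
  init        0.2513      5.622     0.2097
  Δ           0.3063    -0.2042    -0.2042
  eq          0.5576      5.418   0.005526
  solve Keq expr → x = -0.1021; check Q = 0.005171
Then add 0.2584 M of E.
Step 2:
                   E          M          J
  init         0.816      5.418   0.005526
  Δ        -0.006207   0.004138   0.004138
  eq          0.8098      5.422   0.009664
  solve Keq expr → x = 0.002069; check Q = 0.005171

x = 0.002069 M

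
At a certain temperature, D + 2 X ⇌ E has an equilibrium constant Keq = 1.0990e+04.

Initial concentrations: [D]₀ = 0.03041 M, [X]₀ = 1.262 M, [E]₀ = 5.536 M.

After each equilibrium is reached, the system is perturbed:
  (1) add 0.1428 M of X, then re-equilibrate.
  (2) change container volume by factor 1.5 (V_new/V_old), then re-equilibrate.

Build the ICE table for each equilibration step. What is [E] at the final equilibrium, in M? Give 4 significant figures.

[E]_eq = 3.711 M

Q₀ = 114.3 vs Keq = 1.0990e+04 ⇒ Q<K, forward
Step 1:
                   D          X          E
  init       0.03041      1.262      5.536
  Δ         -0.03006   -0.06012    0.03006
  eq      3.5061e-04      1.202      5.566
  solve Keq expr → x = 0.03006; check Q = 1.0990e+04
Then add 0.1428 M of X.
Step 2:
                   D          X          E
  init    3.5061e-04      1.345      5.566
  Δ       -7.0451e-05 -1.4090e-04 7.0451e-05
  eq      2.8016e-04      1.345      5.566
  solve Keq expr → x = 7.0451e-05; check Q = 1.0990e+04
Then change container volume by factor 1.5 (V_new/V_old).
Step 3:
                   D          X          E
  init    1.8677e-04     0.8964      3.711
  Δ       2.3300e-04 4.6601e-04 -2.3300e-04
  eq      4.1978e-04     0.8968      3.711
  solve Keq expr → x = -2.3300e-04; check Q = 1.0990e+04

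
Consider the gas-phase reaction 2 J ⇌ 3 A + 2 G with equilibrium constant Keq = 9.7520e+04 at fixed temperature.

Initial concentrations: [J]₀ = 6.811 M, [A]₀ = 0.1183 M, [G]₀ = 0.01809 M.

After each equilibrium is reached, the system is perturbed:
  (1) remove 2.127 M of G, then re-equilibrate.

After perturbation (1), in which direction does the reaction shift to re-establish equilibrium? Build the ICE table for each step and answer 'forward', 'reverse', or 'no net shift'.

Direction: forward

Q₀ = 1.1679e-08 vs Keq = 9.7520e+04 ⇒ Q<K, forward
Step 1:
                   J          A          G
  Initial      6.811     0.1183    0.01809
  Change      -6.229      9.343      6.229
  Equil       0.5822      9.462      6.247
  solve Keq expr → x = 3.114; check Q = 9.7520e+04
Then remove 2.127 M of G.
Step 2:
                   J          A          G
  Initial     0.5822      9.462       4.12
  Change     -0.1667     0.2501     0.1667
  Equil       0.4154      9.712      4.287
  solve Keq expr → x = 0.08337; check Q = 9.7520e+04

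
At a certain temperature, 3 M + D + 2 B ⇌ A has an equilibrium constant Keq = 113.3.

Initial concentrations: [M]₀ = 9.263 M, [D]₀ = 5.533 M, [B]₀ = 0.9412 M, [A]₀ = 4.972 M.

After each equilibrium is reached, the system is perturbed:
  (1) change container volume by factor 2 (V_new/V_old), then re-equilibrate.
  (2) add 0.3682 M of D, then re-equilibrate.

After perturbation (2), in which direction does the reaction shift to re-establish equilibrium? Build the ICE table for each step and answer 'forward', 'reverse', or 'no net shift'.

Direction: forward

Q₀ = 0.001276 vs Keq = 113.3 ⇒ Q<K, forward
Step 1:
                  M         D         B         A
  I           9.263     5.533    0.9412     4.972
  C          -1.405   -0.4684   -0.9368    0.4684
  E           7.858     5.065  0.004421      5.44
  solve Keq expr → x = 0.4684; check Q = 113.3
Then change container volume by factor 2 (V_new/V_old).
Step 2:
                  M         D         B         A
  I           3.929     2.532   0.00221      2.72
  C         0.01529  0.005098    0.0102 -0.005098
  E           3.944     2.537   0.01241     2.715
  solve Keq expr → x = -0.005098; check Q = 113.3
Then add 0.3682 M of D.
Step 3:
                  M         D         B         A
  I           3.944     2.906   0.01241     2.715
  C       -0.001209 -4.0285e-04 -8.0569e-04 4.0285e-04
  E           3.943     2.905    0.0116     2.715
  solve Keq expr → x = 4.0285e-04; check Q = 113.3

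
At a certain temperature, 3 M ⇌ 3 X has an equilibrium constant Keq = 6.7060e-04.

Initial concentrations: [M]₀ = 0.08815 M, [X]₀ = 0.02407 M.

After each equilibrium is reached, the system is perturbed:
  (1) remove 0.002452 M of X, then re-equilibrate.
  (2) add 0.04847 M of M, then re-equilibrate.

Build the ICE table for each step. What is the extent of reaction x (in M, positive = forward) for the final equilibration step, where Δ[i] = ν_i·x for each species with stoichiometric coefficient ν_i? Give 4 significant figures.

Q₀ = 0.02036 vs Keq = 6.7060e-04 ⇒ Q>K, reverse
Step 1:
                   M          X
  I          0.08815    0.02407
  C          0.01504   -0.01504
  E           0.1032   0.009032
  solve Keq expr → x = -0.005013; check Q = 6.7060e-04
Then remove 0.002452 M of X.
Step 2:
                   M          X
  I           0.1032    0.00658
  C        -0.002255   0.002255
  E           0.1009   0.008835
  solve Keq expr → x = 7.5155e-04; check Q = 6.7060e-04
Then add 0.04847 M of M.
Step 3:
                   M          X
  I           0.1494   0.008835
  C        -0.003901   0.003901
  E           0.1455    0.01274
  solve Keq expr → x = 0.0013; check Q = 6.7060e-04

x = 0.0013 M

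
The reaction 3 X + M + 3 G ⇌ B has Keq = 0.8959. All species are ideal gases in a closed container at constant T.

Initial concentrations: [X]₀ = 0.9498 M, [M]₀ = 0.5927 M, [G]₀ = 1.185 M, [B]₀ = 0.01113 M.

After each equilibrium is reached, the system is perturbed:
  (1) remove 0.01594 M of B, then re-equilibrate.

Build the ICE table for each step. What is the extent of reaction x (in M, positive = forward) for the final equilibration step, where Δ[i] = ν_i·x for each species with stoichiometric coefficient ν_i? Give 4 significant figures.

Q₀ = 0.01317 vs Keq = 0.8959 ⇒ Q<K, forward
Step 1:
                   X          M          G          B
  init        0.9498     0.5927      1.185    0.01113
  Δ          -0.2759   -0.09198    -0.2759    0.09198
  eq          0.6739     0.5007     0.9091     0.1031
  solve Keq expr → x = 0.09198; check Q = 0.8959
Then remove 0.01594 M of B.
Step 2:
                   X          M          G          B
  init        0.6739     0.5007     0.9091    0.08717
  Δ         -0.01374  -0.004581   -0.01374   0.004581
  eq          0.6601     0.4961     0.8953    0.09175
  solve Keq expr → x = 0.004581; check Q = 0.8959

x = 0.004581 M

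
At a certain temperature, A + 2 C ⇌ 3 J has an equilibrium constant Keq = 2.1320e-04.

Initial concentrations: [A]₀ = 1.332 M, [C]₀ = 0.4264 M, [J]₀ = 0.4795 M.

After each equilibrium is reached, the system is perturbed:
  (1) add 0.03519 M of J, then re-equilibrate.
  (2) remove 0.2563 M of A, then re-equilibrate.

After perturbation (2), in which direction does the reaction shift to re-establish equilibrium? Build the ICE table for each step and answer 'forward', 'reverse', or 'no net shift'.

Q₀ = 0.4552 vs Keq = 2.1320e-04 ⇒ Q>K, reverse
Step 1:
                  A         C         J
  init        1.332    0.4264    0.4795
  Δ          0.1418    0.2836   -0.4254
  eq          1.474      0.71   0.05411
  solve Keq expr → x = -0.1418; check Q = 2.1320e-04
Then add 0.03519 M of J.
Step 2:
                  A         C         J
  init        1.474      0.71    0.0893
  Δ          0.0113    0.0226  -0.03391
  eq          1.485    0.7326   0.05539
  solve Keq expr → x = -0.0113; check Q = 2.1320e-04
Then remove 0.2563 M of A.
Step 3:
                  A         C         J
  init        1.229    0.7326   0.05539
  Δ         0.00109  0.002181 -0.003271
  eq           1.23    0.7348   0.05212
  solve Keq expr → x = -0.00109; check Q = 2.1320e-04

Direction: reverse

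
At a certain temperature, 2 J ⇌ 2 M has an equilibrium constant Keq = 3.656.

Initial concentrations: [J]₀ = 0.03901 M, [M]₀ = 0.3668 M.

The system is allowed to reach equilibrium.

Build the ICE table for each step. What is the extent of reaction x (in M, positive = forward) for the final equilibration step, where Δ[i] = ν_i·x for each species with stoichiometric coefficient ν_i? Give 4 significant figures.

Q₀ = 88.41 vs Keq = 3.656 ⇒ Q>K, reverse
Step 1:
                    J           M
  Initial     0.03901      0.3668
  Change       0.1003     -0.1003
  Equil        0.1394      0.2665
  solve Keq expr → x = -0.05017; check Q = 3.656

x = -0.05017 M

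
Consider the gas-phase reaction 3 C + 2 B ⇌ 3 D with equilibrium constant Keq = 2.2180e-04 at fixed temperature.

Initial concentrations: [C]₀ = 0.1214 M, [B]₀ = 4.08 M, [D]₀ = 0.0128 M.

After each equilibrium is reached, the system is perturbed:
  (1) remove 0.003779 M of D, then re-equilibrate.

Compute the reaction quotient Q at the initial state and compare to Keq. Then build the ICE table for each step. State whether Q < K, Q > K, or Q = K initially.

Q₀ = 7.0413e-05; Q < K (proceeds forward)

Q₀ = 7.0413e-05 vs Keq = 2.2180e-04 ⇒ Q<K, forward
Step 1:
                    C           B           D
  I            0.1214        4.08      0.0128
  C         -0.005156   -0.003438    0.005156
  E            0.1162       4.077     0.01796
  solve Keq expr → x = 0.001719; check Q = 2.2180e-04
Then remove 0.003779 M of D.
Step 2:
                    C           B           D
  I            0.1162       4.077     0.01418
  C         -0.003268   -0.002179    0.003268
  E             0.113       4.074     0.01745
  solve Keq expr → x = 0.001089; check Q = 2.2180e-04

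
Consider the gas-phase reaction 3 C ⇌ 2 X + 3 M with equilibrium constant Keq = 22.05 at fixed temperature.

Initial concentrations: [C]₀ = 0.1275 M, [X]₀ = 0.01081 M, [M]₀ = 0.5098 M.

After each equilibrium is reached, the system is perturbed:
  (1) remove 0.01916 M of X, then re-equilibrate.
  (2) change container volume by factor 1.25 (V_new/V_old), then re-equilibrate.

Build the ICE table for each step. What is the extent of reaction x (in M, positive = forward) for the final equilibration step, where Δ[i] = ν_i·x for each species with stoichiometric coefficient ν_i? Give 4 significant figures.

Q₀ = 0.00747 vs Keq = 22.05 ⇒ Q<K, forward
Step 1:
                   C          X          M
  init        0.1275    0.01081     0.5098
  Δ         -0.09069    0.06046    0.09069
  eq         0.03681    0.07127     0.6005
  solve Keq expr → x = 0.03023; check Q = 22.05
Then remove 0.01916 M of X.
Step 2:
                   C          X          M
  init       0.03681    0.05211     0.6005
  Δ        -0.005318   0.003546   0.005318
  eq         0.03149    0.05566     0.6058
  solve Keq expr → x = 0.001773; check Q = 22.05
Then change container volume by factor 1.25 (V_new/V_old).
Step 3:
                   C          X          M
  init       0.02519    0.04452     0.4846
  Δ        -0.002761   0.001841   0.002761
  eq         0.02243    0.04636     0.4874
  solve Keq expr → x = 9.2034e-04; check Q = 22.05

x = 9.2034e-04 M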